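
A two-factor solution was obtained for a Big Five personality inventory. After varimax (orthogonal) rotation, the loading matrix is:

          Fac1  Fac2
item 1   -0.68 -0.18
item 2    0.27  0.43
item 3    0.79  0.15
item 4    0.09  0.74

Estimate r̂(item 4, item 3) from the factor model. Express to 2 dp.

r̂ = Σ λ_i·λ_j across factors = (0.09)(0.79) + (0.74)(0.15)
  = +0.0711 +0.1110 = 0.1821

0.18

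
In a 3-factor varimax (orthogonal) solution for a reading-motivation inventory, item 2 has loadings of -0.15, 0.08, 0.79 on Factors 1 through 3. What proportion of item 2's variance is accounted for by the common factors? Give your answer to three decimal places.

0.653

h² = (-0.15)² + 0.08² + 0.79² = 0.0225 + 0.0064 + 0.6241 = 0.6530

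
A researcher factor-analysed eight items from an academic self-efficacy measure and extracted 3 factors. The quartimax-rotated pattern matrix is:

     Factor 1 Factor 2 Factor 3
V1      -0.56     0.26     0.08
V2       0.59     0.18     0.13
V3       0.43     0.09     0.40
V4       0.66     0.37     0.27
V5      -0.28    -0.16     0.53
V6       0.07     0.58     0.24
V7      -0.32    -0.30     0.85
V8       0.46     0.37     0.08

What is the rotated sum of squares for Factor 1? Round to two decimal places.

1.68

SS loadings for Factor 1 = (-0.56)² + 0.59² + 0.43² + 0.66² + (-0.28)² + 0.07² + (-0.32)² + 0.46² = 0.3136 + 0.3481 + 0.1849 + 0.4356 + 0.0784 + 0.0049 + 0.1024 + 0.2116 = 1.6795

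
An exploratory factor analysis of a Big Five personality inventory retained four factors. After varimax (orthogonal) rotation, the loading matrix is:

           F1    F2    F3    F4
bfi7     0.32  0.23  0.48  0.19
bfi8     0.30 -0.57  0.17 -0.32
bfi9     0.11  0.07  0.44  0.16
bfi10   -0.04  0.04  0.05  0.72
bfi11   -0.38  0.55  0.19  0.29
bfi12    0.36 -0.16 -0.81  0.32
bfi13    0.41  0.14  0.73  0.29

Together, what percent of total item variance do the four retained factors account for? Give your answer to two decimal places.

SS loadings by factor: 0.6482, 0.7320, 1.6805, 0.9531; total = 4.0138.
Total variance with 7 standardized items is 7, so the solution explains 4.0138/7 = 0.5734 = 57.34%.

57.34%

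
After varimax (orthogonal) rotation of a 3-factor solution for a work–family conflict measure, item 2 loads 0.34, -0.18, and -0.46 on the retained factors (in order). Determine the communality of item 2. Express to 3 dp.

h² = 0.34² + (-0.18)² + (-0.46)² = 0.1156 + 0.0324 + 0.2116 = 0.3596

0.360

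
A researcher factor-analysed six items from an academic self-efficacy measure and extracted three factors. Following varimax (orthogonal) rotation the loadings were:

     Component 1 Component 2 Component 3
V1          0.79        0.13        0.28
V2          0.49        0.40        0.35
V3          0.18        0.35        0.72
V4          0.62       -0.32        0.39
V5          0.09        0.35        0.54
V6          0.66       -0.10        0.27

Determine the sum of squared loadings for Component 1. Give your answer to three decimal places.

SS loadings for Component 1 = 0.79² + 0.49² + 0.18² + 0.62² + 0.09² + 0.66² = 0.6241 + 0.2401 + 0.0324 + 0.3844 + 0.0081 + 0.4356 = 1.7247

1.725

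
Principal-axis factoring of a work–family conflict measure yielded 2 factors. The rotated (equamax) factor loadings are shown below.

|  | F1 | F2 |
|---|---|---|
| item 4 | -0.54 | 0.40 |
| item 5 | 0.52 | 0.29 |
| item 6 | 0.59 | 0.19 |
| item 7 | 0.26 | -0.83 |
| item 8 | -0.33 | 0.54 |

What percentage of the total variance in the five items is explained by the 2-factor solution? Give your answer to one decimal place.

46.9%

Communalities: 0.4516, 0.3545, 0.3842, 0.7565, 0.4005; Σh² = 2.3473.
Total variance with 5 standardized items is 5, so the solution explains 2.3473/5 = 0.4695 = 46.95%.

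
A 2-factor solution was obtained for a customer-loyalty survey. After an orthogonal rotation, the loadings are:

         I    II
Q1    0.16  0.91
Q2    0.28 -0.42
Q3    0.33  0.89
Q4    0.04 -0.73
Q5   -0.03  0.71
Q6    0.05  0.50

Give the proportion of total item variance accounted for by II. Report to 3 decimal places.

SS loadings for II = 0.91² + (-0.42)² + 0.89² + (-0.73)² + 0.71² + 0.50² = 3.0836
Proportion of variance = 3.0836 / 6 = 0.5139.

0.514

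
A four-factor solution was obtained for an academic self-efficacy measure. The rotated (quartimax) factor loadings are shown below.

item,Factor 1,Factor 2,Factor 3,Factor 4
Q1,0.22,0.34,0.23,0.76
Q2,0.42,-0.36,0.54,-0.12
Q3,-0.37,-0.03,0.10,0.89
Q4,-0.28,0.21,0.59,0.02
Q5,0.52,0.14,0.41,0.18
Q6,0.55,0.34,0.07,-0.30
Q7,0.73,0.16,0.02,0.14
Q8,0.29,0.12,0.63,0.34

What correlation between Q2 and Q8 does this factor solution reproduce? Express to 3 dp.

r̂ = Σ λ_i·λ_j across factors = (0.42)(0.29) + (-0.36)(0.12) + (0.54)(0.63) + (-0.12)(0.34)
  = +0.1218 -0.0432 +0.3402 -0.0408 = 0.3780

0.378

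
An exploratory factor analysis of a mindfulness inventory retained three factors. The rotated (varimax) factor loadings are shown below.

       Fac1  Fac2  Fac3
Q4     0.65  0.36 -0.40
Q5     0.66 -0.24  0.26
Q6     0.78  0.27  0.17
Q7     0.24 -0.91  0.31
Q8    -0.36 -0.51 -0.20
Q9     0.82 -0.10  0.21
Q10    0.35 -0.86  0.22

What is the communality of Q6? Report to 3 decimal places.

0.710

h² = 0.78² + 0.27² + 0.17² = 0.6084 + 0.0729 + 0.0289 = 0.7102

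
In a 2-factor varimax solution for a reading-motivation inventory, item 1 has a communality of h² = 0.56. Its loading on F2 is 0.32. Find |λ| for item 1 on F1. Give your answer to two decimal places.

0.68

Under orthogonal rotation h² = Σλ², so λ_F1² = h² − (0.1024) = 0.56 − 0.1024 = 0.4576.
|λ| = √0.4576 = 0.6765.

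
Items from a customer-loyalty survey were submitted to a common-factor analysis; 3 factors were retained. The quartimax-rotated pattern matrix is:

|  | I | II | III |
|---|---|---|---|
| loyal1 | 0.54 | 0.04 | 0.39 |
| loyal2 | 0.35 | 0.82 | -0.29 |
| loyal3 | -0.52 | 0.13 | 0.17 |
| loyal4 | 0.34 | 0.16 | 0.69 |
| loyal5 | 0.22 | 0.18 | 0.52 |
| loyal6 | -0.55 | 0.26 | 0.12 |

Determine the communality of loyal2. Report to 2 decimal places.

0.88

h² = 0.35² + 0.82² + (-0.29)² = 0.1225 + 0.6724 + 0.0841 = 0.8790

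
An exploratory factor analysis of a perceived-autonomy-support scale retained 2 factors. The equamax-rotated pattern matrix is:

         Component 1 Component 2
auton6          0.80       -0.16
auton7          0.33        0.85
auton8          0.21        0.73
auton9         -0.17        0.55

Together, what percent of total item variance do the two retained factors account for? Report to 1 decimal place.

60.1%

SS loadings by factor: 0.8219, 1.5835; total = 2.4054.
Total variance with 4 standardized items is 4, so the solution explains 2.4054/4 = 0.6014 = 60.14%.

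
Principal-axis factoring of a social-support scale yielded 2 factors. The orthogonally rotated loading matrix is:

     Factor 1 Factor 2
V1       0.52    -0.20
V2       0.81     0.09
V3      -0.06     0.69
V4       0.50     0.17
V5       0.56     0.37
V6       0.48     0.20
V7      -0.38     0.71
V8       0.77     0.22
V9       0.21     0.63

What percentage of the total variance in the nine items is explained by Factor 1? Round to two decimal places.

SS loadings for Factor 1 = 0.52² + 0.81² + (-0.06)² + 0.50² + 0.56² + 0.48² + (-0.38)² + 0.77² + 0.21² = 2.5055
With 9 standardized items, total variance = 9. Proportion = 2.5055/9 = 0.2784 → 27.84%.

27.84%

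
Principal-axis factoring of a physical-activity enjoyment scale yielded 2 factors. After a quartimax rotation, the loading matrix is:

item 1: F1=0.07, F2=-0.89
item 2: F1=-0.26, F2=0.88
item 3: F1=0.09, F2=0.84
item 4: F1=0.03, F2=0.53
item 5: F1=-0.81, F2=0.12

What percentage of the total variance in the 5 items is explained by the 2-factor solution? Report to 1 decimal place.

66.1%

Communalities: 0.7970, 0.8420, 0.7137, 0.2818, 0.6705; Σh² = 3.3050.
Total variance with 5 standardized items is 5, so the solution explains 3.3050/5 = 0.6610 = 66.10%.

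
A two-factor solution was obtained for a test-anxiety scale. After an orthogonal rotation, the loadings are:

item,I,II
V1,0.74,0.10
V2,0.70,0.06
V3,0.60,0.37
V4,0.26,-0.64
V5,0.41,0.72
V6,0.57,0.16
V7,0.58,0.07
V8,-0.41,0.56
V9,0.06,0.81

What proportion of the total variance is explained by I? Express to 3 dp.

SS loadings for I = 0.74² + 0.70² + 0.60² + 0.26² + 0.41² + 0.57² + 0.58² + (-0.41)² + 0.06² = 2.4663
Proportion of variance = 2.4663 / 9 = 0.2740.

0.274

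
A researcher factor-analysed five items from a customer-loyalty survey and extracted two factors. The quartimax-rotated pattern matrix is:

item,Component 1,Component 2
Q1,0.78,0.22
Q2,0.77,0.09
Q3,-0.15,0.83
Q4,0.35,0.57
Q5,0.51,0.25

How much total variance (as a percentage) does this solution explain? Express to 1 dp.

54.8%

SS loadings by factor: 1.6064, 1.1328; total = 2.7392.
Total variance with 5 standardized items is 5, so the solution explains 2.7392/5 = 0.5478 = 54.78%.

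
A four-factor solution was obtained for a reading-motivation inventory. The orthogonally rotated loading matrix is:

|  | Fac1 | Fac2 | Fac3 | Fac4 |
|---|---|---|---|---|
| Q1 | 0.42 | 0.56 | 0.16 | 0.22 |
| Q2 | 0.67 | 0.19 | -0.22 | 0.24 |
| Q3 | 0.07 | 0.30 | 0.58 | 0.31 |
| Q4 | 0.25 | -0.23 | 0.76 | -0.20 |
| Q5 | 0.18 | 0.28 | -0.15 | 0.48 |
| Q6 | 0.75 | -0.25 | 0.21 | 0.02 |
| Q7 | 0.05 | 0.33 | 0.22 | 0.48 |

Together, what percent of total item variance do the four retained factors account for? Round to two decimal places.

54.84%

Communalities: 0.5640, 0.5910, 0.5274, 0.7330, 0.3637, 0.6695, 0.3902; Σh² = 3.8388.
Total variance with 7 standardized items is 7, so the solution explains 3.8388/7 = 0.5484 = 54.84%.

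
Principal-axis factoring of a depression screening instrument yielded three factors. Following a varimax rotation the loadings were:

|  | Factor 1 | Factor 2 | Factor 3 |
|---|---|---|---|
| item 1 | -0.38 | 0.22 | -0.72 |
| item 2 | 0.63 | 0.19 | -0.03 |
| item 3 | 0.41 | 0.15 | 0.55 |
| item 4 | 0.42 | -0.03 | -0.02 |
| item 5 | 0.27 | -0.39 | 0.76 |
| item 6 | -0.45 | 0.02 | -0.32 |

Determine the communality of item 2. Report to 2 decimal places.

h² = 0.63² + 0.19² + (-0.03)² = 0.3969 + 0.0361 + 0.0009 = 0.4339

0.43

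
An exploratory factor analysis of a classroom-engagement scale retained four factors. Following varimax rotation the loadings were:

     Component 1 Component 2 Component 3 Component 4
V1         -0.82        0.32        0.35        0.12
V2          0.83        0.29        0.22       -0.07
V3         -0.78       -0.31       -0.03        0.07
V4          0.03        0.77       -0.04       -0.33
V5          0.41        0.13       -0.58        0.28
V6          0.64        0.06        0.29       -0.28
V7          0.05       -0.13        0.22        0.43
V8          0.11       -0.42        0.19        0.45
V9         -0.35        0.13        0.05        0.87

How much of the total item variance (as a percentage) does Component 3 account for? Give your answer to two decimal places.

SS loadings for Component 3 = 0.35² + 0.22² + (-0.03)² + (-0.04)² + (-0.58)² + 0.29² + 0.22² + 0.19² + 0.05² = 0.6809
With 9 standardized items, total variance = 9. Proportion = 0.6809/9 = 0.0757 → 7.57%.

7.57%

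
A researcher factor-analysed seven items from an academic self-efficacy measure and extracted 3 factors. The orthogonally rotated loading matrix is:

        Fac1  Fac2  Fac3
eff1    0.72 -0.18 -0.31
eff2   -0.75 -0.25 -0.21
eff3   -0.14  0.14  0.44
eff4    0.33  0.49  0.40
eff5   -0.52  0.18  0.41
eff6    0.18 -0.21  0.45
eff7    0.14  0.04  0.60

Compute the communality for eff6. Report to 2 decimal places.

0.28

h² = 0.18² + (-0.21)² + 0.45² = 0.0324 + 0.0441 + 0.2025 = 0.2790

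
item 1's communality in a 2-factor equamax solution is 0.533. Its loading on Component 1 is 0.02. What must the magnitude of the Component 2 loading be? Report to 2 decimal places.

0.73

Under orthogonal rotation h² = Σλ², so λ_Component 2² = h² − (0.0004) = 0.533 − 0.0004 = 0.5326.
|λ| = √0.5326 = 0.7298.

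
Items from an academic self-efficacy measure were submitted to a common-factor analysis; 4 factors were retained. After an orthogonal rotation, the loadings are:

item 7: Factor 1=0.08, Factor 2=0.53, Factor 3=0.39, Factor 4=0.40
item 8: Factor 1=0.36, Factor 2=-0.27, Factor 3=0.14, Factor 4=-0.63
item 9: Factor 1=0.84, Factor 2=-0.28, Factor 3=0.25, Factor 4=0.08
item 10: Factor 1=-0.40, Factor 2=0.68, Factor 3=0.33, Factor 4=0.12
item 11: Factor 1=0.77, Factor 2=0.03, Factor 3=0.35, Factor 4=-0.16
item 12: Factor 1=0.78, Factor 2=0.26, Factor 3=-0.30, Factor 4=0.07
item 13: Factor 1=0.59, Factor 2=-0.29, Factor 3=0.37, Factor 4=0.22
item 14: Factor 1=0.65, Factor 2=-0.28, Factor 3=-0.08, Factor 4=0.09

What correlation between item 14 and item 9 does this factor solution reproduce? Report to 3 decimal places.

0.612

r̂ = Σ λ_i·λ_j across factors = (0.65)(0.84) + (-0.28)(-0.28) + (-0.08)(0.25) + (0.09)(0.08)
  = +0.5460 +0.0784 -0.0200 +0.0072 = 0.6116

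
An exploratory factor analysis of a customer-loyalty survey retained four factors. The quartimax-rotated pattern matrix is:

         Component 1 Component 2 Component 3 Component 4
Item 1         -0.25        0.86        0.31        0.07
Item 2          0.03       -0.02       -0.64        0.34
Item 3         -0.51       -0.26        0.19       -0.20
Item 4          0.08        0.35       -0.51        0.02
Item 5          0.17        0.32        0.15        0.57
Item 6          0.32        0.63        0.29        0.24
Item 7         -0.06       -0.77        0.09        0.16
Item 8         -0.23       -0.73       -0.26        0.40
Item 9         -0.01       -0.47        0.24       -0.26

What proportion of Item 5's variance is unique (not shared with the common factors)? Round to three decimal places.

h² = 0.17² + 0.32² + 0.15² + 0.57² = 0.0289 + 0.1024 + 0.0225 + 0.3249 = 0.4787
Uniqueness u² = 1 − h² = 1 − 0.4787 = 0.5213

0.521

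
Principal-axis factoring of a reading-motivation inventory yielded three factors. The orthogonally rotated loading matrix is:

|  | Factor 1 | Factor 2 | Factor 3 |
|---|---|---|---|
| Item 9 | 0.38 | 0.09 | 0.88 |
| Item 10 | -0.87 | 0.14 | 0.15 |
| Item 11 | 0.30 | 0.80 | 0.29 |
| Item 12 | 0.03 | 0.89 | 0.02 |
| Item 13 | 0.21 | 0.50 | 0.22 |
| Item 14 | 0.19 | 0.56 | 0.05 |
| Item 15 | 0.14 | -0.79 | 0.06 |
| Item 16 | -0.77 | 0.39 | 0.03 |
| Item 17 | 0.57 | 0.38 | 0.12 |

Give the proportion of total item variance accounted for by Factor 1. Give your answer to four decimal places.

0.2233

SS loadings for Factor 1 = 0.38² + (-0.87)² + 0.30² + 0.03² + 0.21² + 0.19² + 0.14² + (-0.77)² + 0.57² = 2.0098
Proportion of variance = 2.0098 / 9 = 0.2233.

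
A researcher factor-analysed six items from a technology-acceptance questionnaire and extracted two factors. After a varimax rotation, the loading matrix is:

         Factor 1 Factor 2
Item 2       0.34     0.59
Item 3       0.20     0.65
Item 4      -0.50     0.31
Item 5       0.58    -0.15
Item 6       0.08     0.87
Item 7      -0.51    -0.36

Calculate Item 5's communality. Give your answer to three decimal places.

h² = 0.58² + (-0.15)² = 0.3364 + 0.0225 = 0.3589

0.359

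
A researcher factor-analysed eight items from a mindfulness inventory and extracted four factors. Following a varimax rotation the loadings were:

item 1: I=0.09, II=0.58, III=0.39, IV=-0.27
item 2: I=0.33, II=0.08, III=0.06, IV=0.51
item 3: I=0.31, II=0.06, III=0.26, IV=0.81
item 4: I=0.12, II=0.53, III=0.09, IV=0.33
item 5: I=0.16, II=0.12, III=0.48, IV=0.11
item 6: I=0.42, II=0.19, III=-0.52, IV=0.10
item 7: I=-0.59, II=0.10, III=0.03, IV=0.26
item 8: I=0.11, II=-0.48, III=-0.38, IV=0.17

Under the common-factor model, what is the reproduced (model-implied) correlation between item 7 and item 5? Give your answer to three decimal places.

r̂ = Σ λ_i·λ_j across factors = (-0.59)(0.16) + (0.10)(0.12) + (0.03)(0.48) + (0.26)(0.11)
  = -0.0944 +0.0120 +0.0144 +0.0286 = -0.0394

-0.039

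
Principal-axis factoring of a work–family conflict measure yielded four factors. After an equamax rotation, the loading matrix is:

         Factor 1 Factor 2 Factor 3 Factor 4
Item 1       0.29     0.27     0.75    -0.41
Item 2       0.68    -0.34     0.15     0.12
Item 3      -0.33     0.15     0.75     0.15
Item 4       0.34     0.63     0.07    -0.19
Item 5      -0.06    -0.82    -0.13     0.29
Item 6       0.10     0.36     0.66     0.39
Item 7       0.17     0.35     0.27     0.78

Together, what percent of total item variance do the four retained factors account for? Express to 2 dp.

SS loadings by factor: 0.8135, 1.5324, 1.6778, 1.0857; total = 5.1094.
Total variance with 7 standardized items is 7, so the solution explains 5.1094/7 = 0.7299 = 72.99%.

72.99%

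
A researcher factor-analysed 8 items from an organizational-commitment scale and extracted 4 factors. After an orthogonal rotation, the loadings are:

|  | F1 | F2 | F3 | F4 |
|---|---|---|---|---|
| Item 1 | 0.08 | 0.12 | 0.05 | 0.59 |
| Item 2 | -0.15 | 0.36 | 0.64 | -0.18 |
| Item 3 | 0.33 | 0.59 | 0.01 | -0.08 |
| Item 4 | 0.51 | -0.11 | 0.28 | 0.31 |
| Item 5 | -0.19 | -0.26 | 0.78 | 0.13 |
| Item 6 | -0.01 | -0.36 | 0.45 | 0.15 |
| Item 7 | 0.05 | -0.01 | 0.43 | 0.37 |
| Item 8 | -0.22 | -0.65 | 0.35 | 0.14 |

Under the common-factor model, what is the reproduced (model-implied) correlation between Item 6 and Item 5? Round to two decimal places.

r̂ = Σ λ_i·λ_j across factors = (-0.01)(-0.19) + (-0.36)(-0.26) + (0.45)(0.78) + (0.15)(0.13)
  = +0.0019 +0.0936 +0.3510 +0.0195 = 0.4660

0.47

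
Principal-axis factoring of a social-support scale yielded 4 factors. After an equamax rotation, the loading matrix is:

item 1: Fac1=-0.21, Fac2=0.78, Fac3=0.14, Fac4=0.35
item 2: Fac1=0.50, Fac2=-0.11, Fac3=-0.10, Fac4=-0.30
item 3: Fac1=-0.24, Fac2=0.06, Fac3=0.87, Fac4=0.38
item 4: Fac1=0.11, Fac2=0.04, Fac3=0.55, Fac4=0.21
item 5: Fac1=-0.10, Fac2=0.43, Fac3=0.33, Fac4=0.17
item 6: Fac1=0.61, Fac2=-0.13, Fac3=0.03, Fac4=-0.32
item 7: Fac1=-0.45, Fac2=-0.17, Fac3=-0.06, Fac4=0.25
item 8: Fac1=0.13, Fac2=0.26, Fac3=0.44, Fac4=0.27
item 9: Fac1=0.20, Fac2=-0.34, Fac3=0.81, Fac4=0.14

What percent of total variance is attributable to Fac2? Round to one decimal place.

11.6%

SS loadings for Fac2 = 0.78² + (-0.11)² + 0.06² + 0.04² + 0.43² + (-0.13)² + (-0.17)² + 0.26² + (-0.34)² = 1.0396
With 9 standardized items, total variance = 9. Proportion = 1.0396/9 = 0.1155 → 11.55%.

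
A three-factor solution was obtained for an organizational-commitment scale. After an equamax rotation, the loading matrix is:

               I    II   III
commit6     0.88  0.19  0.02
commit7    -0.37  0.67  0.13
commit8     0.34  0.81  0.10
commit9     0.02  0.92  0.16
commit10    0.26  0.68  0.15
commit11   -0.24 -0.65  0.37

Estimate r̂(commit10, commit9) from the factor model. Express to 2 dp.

r̂ = Σ λ_i·λ_j across factors = (0.26)(0.02) + (0.68)(0.92) + (0.15)(0.16)
  = +0.0052 +0.6256 +0.0240 = 0.6548

0.65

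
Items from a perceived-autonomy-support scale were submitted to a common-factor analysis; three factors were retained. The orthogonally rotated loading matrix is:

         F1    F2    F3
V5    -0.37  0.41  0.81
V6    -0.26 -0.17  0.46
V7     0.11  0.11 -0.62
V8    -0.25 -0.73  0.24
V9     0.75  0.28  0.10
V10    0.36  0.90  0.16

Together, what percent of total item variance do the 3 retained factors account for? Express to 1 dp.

65.8%

SS loadings by factor: 0.9712, 1.6304, 1.3453; total = 3.9469.
Total variance with 6 standardized items is 6, so the solution explains 3.9469/6 = 0.6578 = 65.78%.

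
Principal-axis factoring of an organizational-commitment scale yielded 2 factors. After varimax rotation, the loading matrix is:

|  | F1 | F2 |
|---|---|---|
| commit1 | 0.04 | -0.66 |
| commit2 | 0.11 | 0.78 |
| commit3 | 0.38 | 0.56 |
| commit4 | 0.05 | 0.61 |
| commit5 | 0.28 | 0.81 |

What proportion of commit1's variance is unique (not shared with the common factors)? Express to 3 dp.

0.563

h² = 0.04² + (-0.66)² = 0.0016 + 0.4356 = 0.4372
Uniqueness u² = 1 − h² = 1 − 0.4372 = 0.5628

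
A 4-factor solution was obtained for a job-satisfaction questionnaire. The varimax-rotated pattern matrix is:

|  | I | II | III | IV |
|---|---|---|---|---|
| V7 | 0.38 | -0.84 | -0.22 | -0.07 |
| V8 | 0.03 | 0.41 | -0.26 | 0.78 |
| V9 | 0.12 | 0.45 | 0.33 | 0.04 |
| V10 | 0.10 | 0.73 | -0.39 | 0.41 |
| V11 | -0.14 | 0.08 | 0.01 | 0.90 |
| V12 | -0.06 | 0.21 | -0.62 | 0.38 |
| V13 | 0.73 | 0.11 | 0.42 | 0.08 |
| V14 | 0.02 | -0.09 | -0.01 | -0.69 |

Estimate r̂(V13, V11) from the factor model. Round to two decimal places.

r̂ = Σ λ_i·λ_j across factors = (0.73)(-0.14) + (0.11)(0.08) + (0.42)(0.01) + (0.08)(0.90)
  = -0.1022 +0.0088 +0.0042 +0.0720 = -0.0172

-0.02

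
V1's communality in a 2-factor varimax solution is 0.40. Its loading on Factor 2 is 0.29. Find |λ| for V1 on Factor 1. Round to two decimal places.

0.56

Under orthogonal rotation h² = Σλ², so λ_Factor 1² = h² − (0.0841) = 0.40 − 0.0841 = 0.3159.
|λ| = √0.3159 = 0.5620.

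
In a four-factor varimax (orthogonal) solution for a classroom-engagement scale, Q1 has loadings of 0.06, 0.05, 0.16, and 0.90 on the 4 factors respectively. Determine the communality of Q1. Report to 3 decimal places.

0.842

h² = 0.06² + 0.05² + 0.16² + 0.90² = 0.0036 + 0.0025 + 0.0256 + 0.8100 = 0.8417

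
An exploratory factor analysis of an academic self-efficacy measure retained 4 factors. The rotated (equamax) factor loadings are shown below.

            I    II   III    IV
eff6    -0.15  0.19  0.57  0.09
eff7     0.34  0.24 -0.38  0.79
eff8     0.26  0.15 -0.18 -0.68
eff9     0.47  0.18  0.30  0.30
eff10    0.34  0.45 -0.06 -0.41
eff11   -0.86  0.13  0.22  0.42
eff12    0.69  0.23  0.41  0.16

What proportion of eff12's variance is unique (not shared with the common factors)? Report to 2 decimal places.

0.28

h² = 0.69² + 0.23² + 0.41² + 0.16² = 0.4761 + 0.0529 + 0.1681 + 0.0256 = 0.7227
Uniqueness u² = 1 − h² = 1 − 0.7227 = 0.2773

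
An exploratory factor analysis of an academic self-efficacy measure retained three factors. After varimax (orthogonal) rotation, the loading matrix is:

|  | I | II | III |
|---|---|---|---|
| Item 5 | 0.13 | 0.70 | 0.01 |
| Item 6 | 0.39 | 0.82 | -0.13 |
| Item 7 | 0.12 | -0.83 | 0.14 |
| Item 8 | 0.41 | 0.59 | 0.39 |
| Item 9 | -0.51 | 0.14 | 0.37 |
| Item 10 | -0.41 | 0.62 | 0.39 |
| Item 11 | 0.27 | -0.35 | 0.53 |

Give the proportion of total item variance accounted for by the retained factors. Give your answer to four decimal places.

Communalities: 0.5070, 0.8414, 0.7229, 0.6683, 0.4166, 0.7046, 0.4763; Σh² = 4.3371.
Total variance with 7 standardized items is 7, so the solution explains 4.3371/7 = 0.6196.

0.6196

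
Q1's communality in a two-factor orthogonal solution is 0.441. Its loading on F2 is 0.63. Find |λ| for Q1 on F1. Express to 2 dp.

0.21

Under orthogonal rotation h² = Σλ², so λ_F1² = h² − (0.3969) = 0.441 − 0.3969 = 0.0441.
|λ| = √0.0441 = 0.2100.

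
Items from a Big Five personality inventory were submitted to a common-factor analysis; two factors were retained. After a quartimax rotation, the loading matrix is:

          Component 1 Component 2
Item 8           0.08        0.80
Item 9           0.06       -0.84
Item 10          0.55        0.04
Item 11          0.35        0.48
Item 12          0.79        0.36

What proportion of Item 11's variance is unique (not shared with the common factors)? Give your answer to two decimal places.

0.65

h² = 0.35² + 0.48² = 0.1225 + 0.2304 = 0.3529
Uniqueness u² = 1 − h² = 1 − 0.3529 = 0.6471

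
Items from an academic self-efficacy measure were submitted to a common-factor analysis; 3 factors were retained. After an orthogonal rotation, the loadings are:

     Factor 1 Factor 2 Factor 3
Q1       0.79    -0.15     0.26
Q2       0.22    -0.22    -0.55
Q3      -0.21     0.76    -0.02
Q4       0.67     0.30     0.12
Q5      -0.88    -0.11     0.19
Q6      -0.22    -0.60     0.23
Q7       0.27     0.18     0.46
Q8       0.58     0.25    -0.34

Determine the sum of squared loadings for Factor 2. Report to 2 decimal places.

1.21

SS loadings for Factor 2 = (-0.15)² + (-0.22)² + 0.76² + 0.30² + (-0.11)² + (-0.60)² + 0.18² + 0.25² = 0.0225 + 0.0484 + 0.5776 + 0.0900 + 0.0121 + 0.3600 + 0.0324 + 0.0625 = 1.2055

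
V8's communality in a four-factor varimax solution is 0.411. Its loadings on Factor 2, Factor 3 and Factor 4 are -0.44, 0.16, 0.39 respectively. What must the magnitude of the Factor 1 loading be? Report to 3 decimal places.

Under orthogonal rotation h² = Σλ², so λ_Factor 1² = h² − (0.3713) = 0.411 − 0.3713 = 0.0397.
|λ| = √0.0397 = 0.1992.

0.199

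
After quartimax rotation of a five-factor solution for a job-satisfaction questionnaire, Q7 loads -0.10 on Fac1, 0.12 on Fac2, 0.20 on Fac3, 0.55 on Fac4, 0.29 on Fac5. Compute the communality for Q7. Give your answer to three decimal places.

0.451

h² = (-0.10)² + 0.12² + 0.20² + 0.55² + 0.29² = 0.0100 + 0.0144 + 0.0400 + 0.3025 + 0.0841 = 0.4510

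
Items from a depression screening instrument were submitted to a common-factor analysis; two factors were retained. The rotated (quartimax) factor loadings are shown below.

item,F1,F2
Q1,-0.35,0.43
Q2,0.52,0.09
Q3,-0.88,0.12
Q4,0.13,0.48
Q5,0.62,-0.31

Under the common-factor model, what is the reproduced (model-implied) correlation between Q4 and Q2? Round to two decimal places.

0.11

r̂ = Σ λ_i·λ_j across factors = (0.13)(0.52) + (0.48)(0.09)
  = +0.0676 +0.0432 = 0.1108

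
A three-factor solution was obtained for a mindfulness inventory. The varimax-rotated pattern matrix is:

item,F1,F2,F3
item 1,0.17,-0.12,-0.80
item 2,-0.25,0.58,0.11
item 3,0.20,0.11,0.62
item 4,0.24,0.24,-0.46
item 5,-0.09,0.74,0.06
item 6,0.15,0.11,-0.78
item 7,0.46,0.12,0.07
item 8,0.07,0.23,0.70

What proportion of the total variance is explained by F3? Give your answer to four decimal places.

0.2944

SS loadings for F3 = (-0.80)² + 0.11² + 0.62² + (-0.46)² + 0.06² + (-0.78)² + 0.07² + 0.70² = 2.3550
Proportion of variance = 2.3550 / 8 = 0.2944.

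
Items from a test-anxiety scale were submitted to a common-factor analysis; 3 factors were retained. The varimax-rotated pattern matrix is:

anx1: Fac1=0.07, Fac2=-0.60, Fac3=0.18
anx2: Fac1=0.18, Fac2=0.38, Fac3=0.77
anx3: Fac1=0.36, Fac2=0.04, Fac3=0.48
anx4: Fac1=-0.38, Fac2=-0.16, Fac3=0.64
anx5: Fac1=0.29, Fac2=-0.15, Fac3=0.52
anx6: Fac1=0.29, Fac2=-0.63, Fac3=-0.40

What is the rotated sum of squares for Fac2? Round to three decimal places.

0.951

SS loadings for Fac2 = (-0.60)² + 0.38² + 0.04² + (-0.16)² + (-0.15)² + (-0.63)² = 0.3600 + 0.1444 + 0.0016 + 0.0256 + 0.0225 + 0.3969 = 0.9510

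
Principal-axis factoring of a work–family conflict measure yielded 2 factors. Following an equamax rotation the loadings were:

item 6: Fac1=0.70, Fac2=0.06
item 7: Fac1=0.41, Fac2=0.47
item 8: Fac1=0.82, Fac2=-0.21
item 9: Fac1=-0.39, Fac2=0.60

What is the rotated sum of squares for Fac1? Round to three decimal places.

SS loadings for Fac1 = 0.70² + 0.41² + 0.82² + (-0.39)² = 0.4900 + 0.1681 + 0.6724 + 0.1521 = 1.4826

1.483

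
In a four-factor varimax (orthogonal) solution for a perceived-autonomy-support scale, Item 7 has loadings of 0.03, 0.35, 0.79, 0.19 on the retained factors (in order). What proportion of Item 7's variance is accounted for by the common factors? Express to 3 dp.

h² = 0.03² + 0.35² + 0.79² + 0.19² = 0.0009 + 0.1225 + 0.6241 + 0.0361 = 0.7836

0.784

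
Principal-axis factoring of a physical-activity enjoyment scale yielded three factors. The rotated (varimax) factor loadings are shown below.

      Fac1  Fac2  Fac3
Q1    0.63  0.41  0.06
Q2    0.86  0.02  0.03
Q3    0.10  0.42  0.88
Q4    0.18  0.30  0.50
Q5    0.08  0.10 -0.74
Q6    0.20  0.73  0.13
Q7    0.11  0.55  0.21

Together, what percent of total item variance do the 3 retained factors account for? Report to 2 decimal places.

59.36%

SS loadings by factor: 1.2374, 1.2803, 1.6375; total = 4.1552.
Total variance with 7 standardized items is 7, so the solution explains 4.1552/7 = 0.5936 = 59.36%.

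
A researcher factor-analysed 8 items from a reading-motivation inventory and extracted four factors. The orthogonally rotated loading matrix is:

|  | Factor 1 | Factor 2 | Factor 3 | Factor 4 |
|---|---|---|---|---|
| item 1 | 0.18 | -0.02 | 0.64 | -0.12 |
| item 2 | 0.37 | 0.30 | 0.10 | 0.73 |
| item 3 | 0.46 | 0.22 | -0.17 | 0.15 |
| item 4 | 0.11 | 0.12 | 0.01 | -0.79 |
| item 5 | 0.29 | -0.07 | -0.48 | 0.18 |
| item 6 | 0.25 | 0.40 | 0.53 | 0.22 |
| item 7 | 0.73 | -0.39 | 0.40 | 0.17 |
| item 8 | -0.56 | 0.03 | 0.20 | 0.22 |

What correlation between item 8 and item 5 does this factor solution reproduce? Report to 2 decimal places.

r̂ = Σ λ_i·λ_j across factors = (-0.56)(0.29) + (0.03)(-0.07) + (0.20)(-0.48) + (0.22)(0.18)
  = -0.1624 -0.0021 -0.0960 +0.0396 = -0.2209

-0.22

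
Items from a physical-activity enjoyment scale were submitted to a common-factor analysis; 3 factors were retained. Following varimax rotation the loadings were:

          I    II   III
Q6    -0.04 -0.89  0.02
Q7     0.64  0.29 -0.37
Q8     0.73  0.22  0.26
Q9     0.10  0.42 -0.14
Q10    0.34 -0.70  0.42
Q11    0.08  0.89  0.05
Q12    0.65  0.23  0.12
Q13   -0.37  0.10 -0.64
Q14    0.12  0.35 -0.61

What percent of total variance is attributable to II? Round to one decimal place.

28.5%

SS loadings for II = (-0.89)² + 0.29² + 0.22² + 0.42² + (-0.70)² + 0.89² + 0.23² + 0.10² + 0.35² = 2.5685
With 9 standardized items, total variance = 9. Proportion = 2.5685/9 = 0.2854 → 28.54%.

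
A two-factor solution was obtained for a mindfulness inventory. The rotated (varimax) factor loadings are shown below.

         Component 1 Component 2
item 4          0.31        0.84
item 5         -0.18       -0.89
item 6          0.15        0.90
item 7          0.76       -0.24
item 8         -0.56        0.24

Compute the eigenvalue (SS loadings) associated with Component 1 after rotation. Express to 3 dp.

SS loadings for Component 1 = 0.31² + (-0.18)² + 0.15² + 0.76² + (-0.56)² = 0.0961 + 0.0324 + 0.0225 + 0.5776 + 0.3136 = 1.0422

1.042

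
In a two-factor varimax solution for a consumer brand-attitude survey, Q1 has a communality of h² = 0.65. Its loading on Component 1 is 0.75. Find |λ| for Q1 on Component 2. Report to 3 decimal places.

Under orthogonal rotation h² = Σλ², so λ_Component 2² = h² − (0.5625) = 0.65 − 0.5625 = 0.0875.
|λ| = √0.0875 = 0.2958.

0.296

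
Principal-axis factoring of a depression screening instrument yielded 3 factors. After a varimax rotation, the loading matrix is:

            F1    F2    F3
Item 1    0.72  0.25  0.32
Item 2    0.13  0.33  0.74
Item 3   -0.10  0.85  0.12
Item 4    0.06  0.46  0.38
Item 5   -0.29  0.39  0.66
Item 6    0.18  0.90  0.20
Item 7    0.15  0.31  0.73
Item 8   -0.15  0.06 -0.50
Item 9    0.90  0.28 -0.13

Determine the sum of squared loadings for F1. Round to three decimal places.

SS loadings for F1 = 0.72² + 0.13² + (-0.10)² + 0.06² + (-0.29)² + 0.18² + 0.15² + (-0.15)² + 0.90² = 0.5184 + 0.0169 + 0.0100 + 0.0036 + 0.0841 + 0.0324 + 0.0225 + 0.0225 + 0.8100 = 1.5204

1.520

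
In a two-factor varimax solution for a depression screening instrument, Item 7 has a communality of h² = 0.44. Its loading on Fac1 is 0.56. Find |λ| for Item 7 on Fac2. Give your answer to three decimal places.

Under orthogonal rotation h² = Σλ², so λ_Fac2² = h² − (0.3136) = 0.44 − 0.3136 = 0.1264.
|λ| = √0.1264 = 0.3555.

0.356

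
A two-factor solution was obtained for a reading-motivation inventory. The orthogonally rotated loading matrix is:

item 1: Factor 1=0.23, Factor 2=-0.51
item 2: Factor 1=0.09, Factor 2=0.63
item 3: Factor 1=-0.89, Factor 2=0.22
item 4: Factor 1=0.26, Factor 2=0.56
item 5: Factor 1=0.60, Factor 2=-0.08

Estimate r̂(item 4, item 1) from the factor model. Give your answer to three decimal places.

-0.226

r̂ = Σ λ_i·λ_j across factors = (0.26)(0.23) + (0.56)(-0.51)
  = +0.0598 -0.2856 = -0.2258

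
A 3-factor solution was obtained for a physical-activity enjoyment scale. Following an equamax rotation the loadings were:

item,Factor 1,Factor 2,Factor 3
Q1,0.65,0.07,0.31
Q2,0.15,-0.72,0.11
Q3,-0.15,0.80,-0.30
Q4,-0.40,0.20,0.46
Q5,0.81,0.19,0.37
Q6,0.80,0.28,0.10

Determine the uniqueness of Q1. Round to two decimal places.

0.48

h² = 0.65² + 0.07² + 0.31² = 0.4225 + 0.0049 + 0.0961 = 0.5235
Uniqueness u² = 1 − h² = 1 − 0.5235 = 0.4765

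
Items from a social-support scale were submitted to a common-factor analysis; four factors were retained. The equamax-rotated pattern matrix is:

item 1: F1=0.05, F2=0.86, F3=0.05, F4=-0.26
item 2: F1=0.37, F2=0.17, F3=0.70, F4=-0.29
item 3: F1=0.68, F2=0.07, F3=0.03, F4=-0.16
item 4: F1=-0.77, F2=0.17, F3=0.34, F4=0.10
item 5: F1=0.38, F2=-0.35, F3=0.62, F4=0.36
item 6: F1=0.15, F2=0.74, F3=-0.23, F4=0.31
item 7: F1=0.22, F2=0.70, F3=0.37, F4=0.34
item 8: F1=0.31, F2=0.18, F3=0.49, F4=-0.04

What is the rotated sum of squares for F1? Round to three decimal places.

SS loadings for F1 = 0.05² + 0.37² + 0.68² + (-0.77)² + 0.38² + 0.15² + 0.22² + 0.31² = 0.0025 + 0.1369 + 0.4624 + 0.5929 + 0.1444 + 0.0225 + 0.0484 + 0.0961 = 1.5061

1.506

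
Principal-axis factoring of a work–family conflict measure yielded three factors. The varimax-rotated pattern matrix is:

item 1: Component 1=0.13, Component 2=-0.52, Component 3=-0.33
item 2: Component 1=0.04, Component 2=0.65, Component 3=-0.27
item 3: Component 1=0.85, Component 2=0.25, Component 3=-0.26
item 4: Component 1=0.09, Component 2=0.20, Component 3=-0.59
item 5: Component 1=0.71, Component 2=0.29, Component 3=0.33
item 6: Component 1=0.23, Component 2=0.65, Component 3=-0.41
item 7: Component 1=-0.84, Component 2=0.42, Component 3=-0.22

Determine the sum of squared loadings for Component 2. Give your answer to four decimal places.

SS loadings for Component 2 = (-0.52)² + 0.65² + 0.25² + 0.20² + 0.29² + 0.65² + 0.42² = 0.2704 + 0.4225 + 0.0625 + 0.0400 + 0.0841 + 0.4225 + 0.1764 = 1.4784

1.4784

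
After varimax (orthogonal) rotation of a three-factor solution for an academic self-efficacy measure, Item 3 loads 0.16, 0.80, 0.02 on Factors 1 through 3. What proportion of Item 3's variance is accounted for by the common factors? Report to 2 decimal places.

h² = 0.16² + 0.80² + 0.02² = 0.0256 + 0.6400 + 0.0004 = 0.6660

0.67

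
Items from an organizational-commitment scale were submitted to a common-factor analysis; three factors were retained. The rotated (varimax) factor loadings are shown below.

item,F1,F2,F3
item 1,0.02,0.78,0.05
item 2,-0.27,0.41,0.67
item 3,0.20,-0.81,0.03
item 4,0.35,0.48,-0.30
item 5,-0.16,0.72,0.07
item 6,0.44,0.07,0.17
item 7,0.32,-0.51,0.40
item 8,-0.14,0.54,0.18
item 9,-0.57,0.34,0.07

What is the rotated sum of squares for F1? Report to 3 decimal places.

SS loadings for F1 = 0.02² + (-0.27)² + 0.20² + 0.35² + (-0.16)² + 0.44² + 0.32² + (-0.14)² + (-0.57)² = 0.0004 + 0.0729 + 0.0400 + 0.1225 + 0.0256 + 0.1936 + 0.1024 + 0.0196 + 0.3249 = 0.9019

0.902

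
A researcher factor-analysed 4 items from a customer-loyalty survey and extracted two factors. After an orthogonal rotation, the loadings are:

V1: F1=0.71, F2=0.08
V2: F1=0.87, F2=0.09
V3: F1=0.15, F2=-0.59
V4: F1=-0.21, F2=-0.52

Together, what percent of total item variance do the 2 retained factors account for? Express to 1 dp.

SS loadings by factor: 1.3276, 0.6330; total = 1.9606.
Total variance with 4 standardized items is 4, so the solution explains 1.9606/4 = 0.4901 = 49.02%.

49.0%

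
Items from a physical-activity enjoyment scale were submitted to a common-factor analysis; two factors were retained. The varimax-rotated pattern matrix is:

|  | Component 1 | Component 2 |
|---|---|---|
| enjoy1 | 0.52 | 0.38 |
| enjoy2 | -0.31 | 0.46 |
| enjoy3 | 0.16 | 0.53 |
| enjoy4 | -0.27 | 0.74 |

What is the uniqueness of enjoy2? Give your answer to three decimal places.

h² = (-0.31)² + 0.46² = 0.0961 + 0.2116 = 0.3077
Uniqueness u² = 1 − h² = 1 − 0.3077 = 0.6923

0.692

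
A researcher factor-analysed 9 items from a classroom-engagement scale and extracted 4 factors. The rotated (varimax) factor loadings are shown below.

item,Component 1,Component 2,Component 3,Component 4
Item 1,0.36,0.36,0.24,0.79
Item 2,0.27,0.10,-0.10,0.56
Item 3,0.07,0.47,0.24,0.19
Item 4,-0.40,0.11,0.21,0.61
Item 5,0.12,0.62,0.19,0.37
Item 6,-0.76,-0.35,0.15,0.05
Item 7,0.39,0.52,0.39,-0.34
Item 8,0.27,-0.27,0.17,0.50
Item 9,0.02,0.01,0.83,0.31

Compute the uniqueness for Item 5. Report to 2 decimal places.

h² = 0.12² + 0.62² + 0.19² + 0.37² = 0.0144 + 0.3844 + 0.0361 + 0.1369 = 0.5718
Uniqueness u² = 1 − h² = 1 − 0.5718 = 0.4282

0.43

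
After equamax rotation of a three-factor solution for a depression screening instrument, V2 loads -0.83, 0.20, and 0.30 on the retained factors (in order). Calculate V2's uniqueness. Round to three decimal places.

0.181

h² = (-0.83)² + 0.20² + 0.30² = 0.6889 + 0.0400 + 0.0900 = 0.8189
Uniqueness u² = 1 − h² = 1 − 0.8189 = 0.1811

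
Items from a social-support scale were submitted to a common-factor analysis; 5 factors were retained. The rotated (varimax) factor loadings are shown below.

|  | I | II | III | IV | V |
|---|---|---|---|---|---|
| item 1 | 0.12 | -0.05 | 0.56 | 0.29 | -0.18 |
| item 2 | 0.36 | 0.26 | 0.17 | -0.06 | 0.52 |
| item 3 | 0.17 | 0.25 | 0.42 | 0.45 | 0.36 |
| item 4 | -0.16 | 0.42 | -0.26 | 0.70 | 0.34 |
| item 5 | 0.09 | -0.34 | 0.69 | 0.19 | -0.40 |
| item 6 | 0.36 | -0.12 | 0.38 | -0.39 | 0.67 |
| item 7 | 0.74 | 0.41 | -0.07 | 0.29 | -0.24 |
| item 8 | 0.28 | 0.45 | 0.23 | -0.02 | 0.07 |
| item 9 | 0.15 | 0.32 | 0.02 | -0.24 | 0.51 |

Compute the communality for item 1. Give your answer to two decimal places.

h² = 0.12² + (-0.05)² + 0.56² + 0.29² + (-0.18)² = 0.0144 + 0.0025 + 0.3136 + 0.0841 + 0.0324 = 0.4470

0.45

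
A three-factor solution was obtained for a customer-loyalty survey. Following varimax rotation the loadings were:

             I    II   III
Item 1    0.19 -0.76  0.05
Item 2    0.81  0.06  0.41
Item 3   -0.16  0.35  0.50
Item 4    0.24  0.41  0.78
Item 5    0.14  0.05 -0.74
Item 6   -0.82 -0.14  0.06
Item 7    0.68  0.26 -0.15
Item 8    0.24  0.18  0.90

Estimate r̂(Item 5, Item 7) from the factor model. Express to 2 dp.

r̂ = Σ λ_i·λ_j across factors = (0.14)(0.68) + (0.05)(0.26) + (-0.74)(-0.15)
  = +0.0952 +0.0130 +0.1110 = 0.2192

0.22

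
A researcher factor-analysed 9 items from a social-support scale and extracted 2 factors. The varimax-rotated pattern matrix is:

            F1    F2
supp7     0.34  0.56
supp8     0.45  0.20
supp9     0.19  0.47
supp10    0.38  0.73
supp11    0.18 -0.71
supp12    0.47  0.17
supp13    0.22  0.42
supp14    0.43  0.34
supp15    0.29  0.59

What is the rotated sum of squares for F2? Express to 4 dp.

2.2805

SS loadings for F2 = 0.56² + 0.20² + 0.47² + 0.73² + (-0.71)² + 0.17² + 0.42² + 0.34² + 0.59² = 0.3136 + 0.0400 + 0.2209 + 0.5329 + 0.5041 + 0.0289 + 0.1764 + 0.1156 + 0.3481 = 2.2805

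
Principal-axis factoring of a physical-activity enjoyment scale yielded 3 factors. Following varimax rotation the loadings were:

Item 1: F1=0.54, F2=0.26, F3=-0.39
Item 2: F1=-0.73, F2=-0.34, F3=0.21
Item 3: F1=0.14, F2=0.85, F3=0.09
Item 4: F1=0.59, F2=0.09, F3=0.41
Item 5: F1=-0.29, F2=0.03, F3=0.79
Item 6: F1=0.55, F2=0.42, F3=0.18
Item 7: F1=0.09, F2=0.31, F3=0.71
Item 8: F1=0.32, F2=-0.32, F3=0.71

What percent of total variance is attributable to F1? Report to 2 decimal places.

SS loadings for F1 = 0.54² + (-0.73)² + 0.14² + 0.59² + (-0.29)² + 0.55² + 0.09² + 0.32² = 1.6893
With 8 standardized items, total variance = 8. Proportion = 1.6893/8 = 0.2112 → 21.12%.

21.12%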